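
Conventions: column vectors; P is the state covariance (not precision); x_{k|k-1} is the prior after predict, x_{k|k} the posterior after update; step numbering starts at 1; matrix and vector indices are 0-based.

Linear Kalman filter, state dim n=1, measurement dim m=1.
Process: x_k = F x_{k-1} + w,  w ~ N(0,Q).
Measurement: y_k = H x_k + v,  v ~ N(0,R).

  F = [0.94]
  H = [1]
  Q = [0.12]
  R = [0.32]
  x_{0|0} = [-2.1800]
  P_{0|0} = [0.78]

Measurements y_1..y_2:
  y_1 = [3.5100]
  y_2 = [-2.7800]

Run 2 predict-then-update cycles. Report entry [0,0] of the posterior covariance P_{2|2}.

P_post[0,0] = 0.1607

step 1: x^-=[-2.0492]  P^-=[0.8092]  S=[1.1292]  K=[0.7166]  nu=[5.5592]  x^+=[1.9346]  P^+=[0.2293]
step 2: x^-=[1.8185]  P^-=[0.3226]  S=[0.6426]  K=[0.5020]  nu=[-4.5985]  x^+=[-0.4901]  P^+=[0.1607]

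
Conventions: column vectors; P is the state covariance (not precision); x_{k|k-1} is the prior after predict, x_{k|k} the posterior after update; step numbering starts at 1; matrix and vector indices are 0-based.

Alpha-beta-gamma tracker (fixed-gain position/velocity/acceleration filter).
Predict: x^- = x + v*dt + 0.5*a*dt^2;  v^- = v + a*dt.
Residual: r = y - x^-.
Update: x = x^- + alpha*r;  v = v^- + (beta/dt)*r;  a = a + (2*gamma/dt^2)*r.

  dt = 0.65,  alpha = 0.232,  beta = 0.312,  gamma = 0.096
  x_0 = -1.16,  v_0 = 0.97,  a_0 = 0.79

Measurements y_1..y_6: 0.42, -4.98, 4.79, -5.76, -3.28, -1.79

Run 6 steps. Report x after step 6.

step 1: x_pred=-0.3626  r=0.7826  x^+=-0.1810  v^+=1.8592  a^+=1.1456
step 2: x_pred=1.2694  r=-6.2494  x^+=-0.1804  v^+=-0.3959  a^+=-1.6943
step 3: x_pred=-0.7957  r=5.5857  x^+=0.5002  v^+=1.1839  a^+=0.8440
step 4: x_pred=1.4480  r=-7.2080  x^+=-0.2242  v^+=-1.7273  a^+=-2.4316
step 5: x_pred=-1.8606  r=-1.4194  x^+=-2.1899  v^+=-3.9891  a^+=-3.0766
step 6: x_pred=-5.4328  r=3.6428  x^+=-4.5877  v^+=-4.2404  a^+=-1.4212

x_post = -4.5877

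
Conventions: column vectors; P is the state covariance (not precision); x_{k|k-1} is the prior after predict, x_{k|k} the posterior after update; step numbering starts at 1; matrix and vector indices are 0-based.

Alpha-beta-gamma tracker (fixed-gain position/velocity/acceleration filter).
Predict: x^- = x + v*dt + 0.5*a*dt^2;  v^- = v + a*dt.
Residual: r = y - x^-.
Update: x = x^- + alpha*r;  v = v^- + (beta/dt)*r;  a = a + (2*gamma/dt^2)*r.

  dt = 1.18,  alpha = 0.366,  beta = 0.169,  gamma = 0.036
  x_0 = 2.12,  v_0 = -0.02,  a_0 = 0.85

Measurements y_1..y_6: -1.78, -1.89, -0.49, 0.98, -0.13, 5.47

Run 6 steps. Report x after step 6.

x_post = 3.8802

step 1: x_pred=2.6882  r=-4.4682  x^+=1.0528  v^+=0.3431  a^+=0.6190
step 2: x_pred=1.8886  r=-3.7786  x^+=0.5056  v^+=0.5323  a^+=0.4236
step 3: x_pred=1.4286  r=-1.9186  x^+=0.7264  v^+=0.7573  a^+=0.3244
step 4: x_pred=1.8458  r=-0.8658  x^+=1.5289  v^+=1.0160  a^+=0.2796
step 5: x_pred=2.9225  r=-3.0525  x^+=1.8053  v^+=0.9088  a^+=0.1217
step 6: x_pred=2.9624  r=2.5076  x^+=3.8802  v^+=1.4116  a^+=0.2514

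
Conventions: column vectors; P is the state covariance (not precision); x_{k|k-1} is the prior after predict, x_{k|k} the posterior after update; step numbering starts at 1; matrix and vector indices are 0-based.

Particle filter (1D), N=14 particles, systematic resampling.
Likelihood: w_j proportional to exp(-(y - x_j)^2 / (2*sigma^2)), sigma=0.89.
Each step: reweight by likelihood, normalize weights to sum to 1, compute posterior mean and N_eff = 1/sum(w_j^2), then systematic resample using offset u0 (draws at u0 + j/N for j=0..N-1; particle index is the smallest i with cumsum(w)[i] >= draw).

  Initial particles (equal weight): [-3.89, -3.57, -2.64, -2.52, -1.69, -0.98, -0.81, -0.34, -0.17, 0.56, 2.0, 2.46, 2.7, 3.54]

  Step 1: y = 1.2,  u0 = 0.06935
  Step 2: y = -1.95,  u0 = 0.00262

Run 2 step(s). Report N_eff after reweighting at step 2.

N_eff = 3.8469

step 1: w=[0.0000, 0.0000, 0.0000, 0.0001, 0.0019, 0.0182, 0.0285, 0.0816, 0.1115, 0.2815, 0.2434, 0.1338, 0.0881, 0.0115]  mean=1.1613  Neff=5.4192  idx=[7, 8, 8, 9, 9, 9, 9, 10, 10, 10, 11, 11, 12, 13]
step 2: w=[0.3602, 0.2504, 0.2504, 0.0347, 0.0347, 0.0347, 0.0347, 0.0001, 0.0001, 0.0001, 0.0000, 0.0000, 0.0000, 0.0000]  mean=-0.1293  Neff=3.8469  idx=[0, 0, 0, 0, 0, 0, 1, 1, 1, 2, 2, 2, 2, 5]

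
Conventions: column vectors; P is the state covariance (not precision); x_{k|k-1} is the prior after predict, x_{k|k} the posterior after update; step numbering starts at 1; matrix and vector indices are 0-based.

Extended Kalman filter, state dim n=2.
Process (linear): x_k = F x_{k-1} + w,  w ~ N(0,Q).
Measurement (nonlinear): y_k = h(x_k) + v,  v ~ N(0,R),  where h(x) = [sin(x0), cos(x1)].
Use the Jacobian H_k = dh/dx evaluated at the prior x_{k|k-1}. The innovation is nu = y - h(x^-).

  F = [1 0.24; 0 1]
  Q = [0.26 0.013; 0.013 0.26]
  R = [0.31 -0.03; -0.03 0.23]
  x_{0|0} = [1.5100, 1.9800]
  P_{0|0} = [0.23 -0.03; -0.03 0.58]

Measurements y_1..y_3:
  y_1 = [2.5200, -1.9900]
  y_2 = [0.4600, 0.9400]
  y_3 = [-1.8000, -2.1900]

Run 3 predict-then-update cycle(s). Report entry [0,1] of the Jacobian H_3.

step 1: x^-=[1.9852, 1.9800]  P^-=[0.5090 0.1222; 0.1222 0.8400]  H_jac=[-0.4026 0.0000; 0.0000 -0.9174]  S=[0.3925 0.0151; 0.0151 0.9370]  K=[-0.5178 -0.1113; -0.0937 -0.8209]  nu=[1.6046, -1.5921]  x^+=[1.3314, 3.1367]  P^+=[0.3904 0.0110; 0.0110 0.2027]
step 2: x^-=[2.0842, 3.1367]  P^-=[0.6673 0.0726; 0.0726 0.4627]  H_jac=[-0.4912 0.0000; 0.0000 -0.0049]  S=[0.4710 -0.0298; -0.0298 0.2300]  K=[-0.7018 -0.0925; -0.0770 -0.0198]  nu=[-0.4111, 1.9400]  x^+=[2.1932, 3.1298]  P^+=[0.4373 0.0474; 0.0474 0.4600]
step 3: x^-=[2.9443, 3.1298]  P^-=[0.7465 0.1708; 0.1708 0.7200]  H_jac=[-0.9806 0.0000; 0.0000 -0.0118]  S=[1.0278 -0.0280; -0.0280 0.2301]  K=[-0.7148 -0.0958; -0.1645 -0.0568]  nu=[-1.9960, -1.1901]  x^+=[4.4851, 3.5258]  P^+=[0.2230 0.0503; 0.0503 0.6919]

H_jac[0,1] = 0.0000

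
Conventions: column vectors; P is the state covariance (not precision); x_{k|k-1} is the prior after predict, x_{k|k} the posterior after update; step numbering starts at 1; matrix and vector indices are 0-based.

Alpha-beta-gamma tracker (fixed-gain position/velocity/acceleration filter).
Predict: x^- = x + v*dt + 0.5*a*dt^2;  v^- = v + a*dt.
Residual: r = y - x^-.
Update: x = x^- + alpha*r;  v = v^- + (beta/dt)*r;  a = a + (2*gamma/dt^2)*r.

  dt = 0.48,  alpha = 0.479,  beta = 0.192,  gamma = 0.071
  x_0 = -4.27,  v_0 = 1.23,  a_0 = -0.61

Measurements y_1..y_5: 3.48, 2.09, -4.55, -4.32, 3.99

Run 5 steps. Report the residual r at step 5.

step 1: x_pred=-3.7499  r=7.2299  x^+=-0.2868  v^+=3.8291  a^+=3.8459
step 2: x_pred=1.9943  r=0.0957  x^+=2.0401  v^+=5.7135  a^+=3.9049
step 3: x_pred=5.2324  r=-9.7824  x^+=0.5467  v^+=3.6749  a^+=-2.1242
step 4: x_pred=2.0659  r=-6.3859  x^+=-0.9930  v^+=0.1009  a^+=-6.0599
step 5: x_pred=-1.6426  r=5.6326  x^+=1.0554  v^+=-0.5548  a^+=-2.5884

resid = 5.6326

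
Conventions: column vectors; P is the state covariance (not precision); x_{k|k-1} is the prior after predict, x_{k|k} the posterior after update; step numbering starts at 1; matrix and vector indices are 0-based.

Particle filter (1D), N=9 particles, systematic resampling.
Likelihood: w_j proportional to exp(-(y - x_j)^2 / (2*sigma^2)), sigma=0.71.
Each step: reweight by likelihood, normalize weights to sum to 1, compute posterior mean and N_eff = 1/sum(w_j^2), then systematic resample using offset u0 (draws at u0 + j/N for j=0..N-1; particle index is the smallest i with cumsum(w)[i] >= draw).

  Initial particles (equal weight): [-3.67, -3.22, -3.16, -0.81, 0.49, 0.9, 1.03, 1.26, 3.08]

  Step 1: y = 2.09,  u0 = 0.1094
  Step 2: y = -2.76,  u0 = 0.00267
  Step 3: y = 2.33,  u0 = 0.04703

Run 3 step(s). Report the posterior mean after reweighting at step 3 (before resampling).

post_mean = 0.9692

step 1: w=[0.0000, 0.0000, 0.0000, 0.0002, 0.0514, 0.1598, 0.2136, 0.3288, 0.2463]  mean=1.5617  Neff=4.1230  idx=[5, 6, 6, 7, 7, 7, 8, 8, 8]
step 2: w=[0.5106, 0.1954, 0.1954, 0.0329, 0.0329, 0.0329, 0.0000, 0.0000, 0.0000]  mean=0.9863  Neff=2.9388  idx=[0, 0, 0, 0, 0, 1, 1, 2, 2]
step 3: w=[0.0936, 0.0936, 0.0936, 0.0936, 0.0936, 0.1330, 0.1330, 0.1330, 0.1330]  mean=0.9692  Neff=8.7279  idx=[0, 1, 2, 4, 5, 6, 6, 7, 8]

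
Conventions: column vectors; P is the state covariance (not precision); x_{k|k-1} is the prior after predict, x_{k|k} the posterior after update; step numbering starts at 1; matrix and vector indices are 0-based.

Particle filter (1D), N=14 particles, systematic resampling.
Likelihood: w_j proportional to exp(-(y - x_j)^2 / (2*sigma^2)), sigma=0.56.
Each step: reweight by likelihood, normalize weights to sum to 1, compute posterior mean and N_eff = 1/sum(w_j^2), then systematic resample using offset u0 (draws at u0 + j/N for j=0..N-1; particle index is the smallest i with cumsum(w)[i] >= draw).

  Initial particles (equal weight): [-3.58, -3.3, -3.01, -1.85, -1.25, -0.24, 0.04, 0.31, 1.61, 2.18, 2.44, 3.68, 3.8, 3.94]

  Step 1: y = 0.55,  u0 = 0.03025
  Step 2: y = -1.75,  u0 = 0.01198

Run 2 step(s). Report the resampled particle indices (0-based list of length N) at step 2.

step 1: w=[0.0000, 0.0000, 0.0000, 0.0000, 0.0027, 0.1733, 0.3097, 0.4277, 0.0782, 0.0068, 0.0016, 0.0000, 0.0000, 0.0000]  mean=0.2444  Neff=3.1739  idx=[5, 5, 5, 6, 6, 6, 6, 7, 7, 7, 7, 7, 7, 8]
step 2: w=[0.2393, 0.2393, 0.2393, 0.0548, 0.0548, 0.0548, 0.0548, 0.0105, 0.0105, 0.0105, 0.0105, 0.0105, 0.0105, 0.0000]  mean=-0.1441  Neff=5.4207  idx=[0, 0, 0, 0, 1, 1, 1, 2, 2, 2, 3, 4, 5, 7]

resampled_idx = [0, 0, 0, 0, 1, 1, 1, 2, 2, 2, 3, 4, 5, 7]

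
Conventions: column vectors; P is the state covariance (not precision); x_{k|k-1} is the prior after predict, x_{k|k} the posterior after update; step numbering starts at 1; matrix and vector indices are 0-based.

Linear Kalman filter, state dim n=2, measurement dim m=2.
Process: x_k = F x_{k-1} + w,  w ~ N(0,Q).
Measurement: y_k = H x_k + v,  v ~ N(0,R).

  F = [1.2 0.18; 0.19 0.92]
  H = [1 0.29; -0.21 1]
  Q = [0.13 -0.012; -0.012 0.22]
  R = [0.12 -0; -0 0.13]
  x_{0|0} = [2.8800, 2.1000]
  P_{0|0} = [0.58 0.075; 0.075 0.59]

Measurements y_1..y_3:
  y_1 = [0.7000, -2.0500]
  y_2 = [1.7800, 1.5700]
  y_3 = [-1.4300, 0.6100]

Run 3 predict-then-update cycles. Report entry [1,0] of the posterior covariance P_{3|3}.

P_post[1,0] = -0.0038

step 1: x^-=[3.8340, 2.4792]  P^-=[1.0167 0.3033; 0.3033 0.7665]  S=[1.3771 0.2936; 0.2936 0.8140]  K=[0.8435 -0.1940; 0.2140 0.7863]  nu=[-3.8530, -3.7241]  x^+=[1.3062, -1.2735]  P^+=[0.1023 -0.0037; -0.0037 0.1014]
step 2: x^-=[1.3382, -0.9234]  P^-=[0.2790 0.0239; 0.0239 0.3082]  S=[0.4388 0.0532; 0.0532 0.4405]  K=[0.6710 -0.1599; 0.1772 0.6669]  nu=[0.7096, 2.7745]  x^+=[1.3708, 1.0527]  P^+=[0.0816 -0.0037; -0.0037 0.0859]
step 3: x^-=[1.8345, 1.2289]  P^-=[0.2487 0.0167; 0.0167 0.2944]  S=[0.4031 0.0488; 0.0488 0.4284]  K=[0.6479 -0.1568; 0.1733 0.6593]  nu=[-3.6209, -0.2337]  x^+=[-0.4748, 0.4473]  P^+=[0.0789 -0.0038; -0.0038 0.0849]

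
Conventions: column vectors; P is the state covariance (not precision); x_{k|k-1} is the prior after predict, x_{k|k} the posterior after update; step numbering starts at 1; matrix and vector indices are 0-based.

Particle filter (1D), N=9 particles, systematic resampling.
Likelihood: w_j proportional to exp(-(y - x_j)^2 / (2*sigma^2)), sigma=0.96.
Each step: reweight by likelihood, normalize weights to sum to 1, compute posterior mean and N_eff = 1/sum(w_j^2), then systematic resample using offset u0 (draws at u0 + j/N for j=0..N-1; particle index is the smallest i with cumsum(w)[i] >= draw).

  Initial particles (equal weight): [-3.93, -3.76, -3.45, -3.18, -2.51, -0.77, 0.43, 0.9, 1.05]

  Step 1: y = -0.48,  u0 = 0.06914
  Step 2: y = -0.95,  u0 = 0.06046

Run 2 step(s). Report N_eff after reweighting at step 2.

step 1: w=[0.0007, 0.0012, 0.0035, 0.0081, 0.0451, 0.4033, 0.2693, 0.1502, 0.1185]  mean=-0.0934  Neff=3.6509  idx=[5, 5, 5, 5, 6, 6, 7, 7, 8]
step 2: w=[0.1939, 0.1939, 0.1939, 0.1939, 0.0702, 0.0702, 0.0308, 0.0308, 0.0225]  mean=-0.4576  Neff=6.1505  idx=[0, 0, 1, 2, 2, 3, 3, 4, 7]

N_eff = 6.1505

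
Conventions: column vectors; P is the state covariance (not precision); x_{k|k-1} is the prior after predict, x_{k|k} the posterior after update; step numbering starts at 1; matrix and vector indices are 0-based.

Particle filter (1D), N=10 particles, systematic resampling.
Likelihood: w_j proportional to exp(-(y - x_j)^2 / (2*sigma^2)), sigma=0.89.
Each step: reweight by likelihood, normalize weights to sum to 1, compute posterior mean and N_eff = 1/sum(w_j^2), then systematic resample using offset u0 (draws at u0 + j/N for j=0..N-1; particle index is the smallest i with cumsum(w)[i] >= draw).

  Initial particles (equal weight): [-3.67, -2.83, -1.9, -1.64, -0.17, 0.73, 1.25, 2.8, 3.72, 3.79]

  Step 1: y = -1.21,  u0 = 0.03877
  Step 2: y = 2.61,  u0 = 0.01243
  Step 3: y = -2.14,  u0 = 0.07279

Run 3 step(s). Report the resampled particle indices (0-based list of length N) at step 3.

step 1: w=[0.0089, 0.0775, 0.3006, 0.3613, 0.2051, 0.0377, 0.0089, 0.0000, 0.0000, 0.0000]  mean=-1.4116  Neff=3.6964  idx=[1, 2, 2, 2, 3, 3, 3, 3, 4, 4]
step 2: w=[0.0000, 0.0002, 0.0002, 0.0002, 0.0007, 0.0007, 0.0007, 0.0007, 0.4983, 0.4983]  mean=-0.1752  Neff=2.0139  idx=[8, 8, 8, 8, 8, 9, 9, 9, 9, 9]
step 3: w=[0.1000, 0.1000, 0.1000, 0.1000, 0.1000, 0.1000, 0.1000, 0.1000, 0.1000, 0.1000]  mean=-0.1700  Neff=10.0000  idx=[0, 1, 2, 3, 4, 5, 6, 7, 8, 9]

resampled_idx = [0, 1, 2, 3, 4, 5, 6, 7, 8, 9]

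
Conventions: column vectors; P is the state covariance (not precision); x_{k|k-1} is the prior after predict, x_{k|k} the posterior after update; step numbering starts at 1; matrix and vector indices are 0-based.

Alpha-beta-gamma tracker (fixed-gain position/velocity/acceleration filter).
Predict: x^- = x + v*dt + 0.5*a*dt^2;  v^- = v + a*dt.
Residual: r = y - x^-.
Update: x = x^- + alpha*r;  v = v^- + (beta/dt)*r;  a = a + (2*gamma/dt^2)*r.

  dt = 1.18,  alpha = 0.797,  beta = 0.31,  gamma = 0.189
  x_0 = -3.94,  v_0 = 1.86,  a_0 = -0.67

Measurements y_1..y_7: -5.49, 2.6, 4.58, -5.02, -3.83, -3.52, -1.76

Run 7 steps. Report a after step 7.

a_post = 1.0284

step 1: x_pred=-2.2117  r=-3.2783  x^+=-4.8245  v^+=0.2081  a^+=-1.5600
step 2: x_pred=-5.6650  r=8.2650  x^+=0.9222  v^+=0.5387  a^+=0.6837
step 3: x_pred=2.0338  r=2.5462  x^+=4.0631  v^+=2.0144  a^+=1.3749
step 4: x_pred=7.3973  r=-12.4173  x^+=-2.4993  v^+=0.3746  a^+=-1.9960
step 5: x_pred=-3.4469  r=-0.3831  x^+=-3.7522  v^+=-2.0813  a^+=-2.1000
step 6: x_pred=-7.6703  r=4.1503  x^+=-4.3625  v^+=-3.4691  a^+=-0.9734
step 7: x_pred=-9.1337  r=7.3737  x^+=-3.2569  v^+=-2.6805  a^+=1.0284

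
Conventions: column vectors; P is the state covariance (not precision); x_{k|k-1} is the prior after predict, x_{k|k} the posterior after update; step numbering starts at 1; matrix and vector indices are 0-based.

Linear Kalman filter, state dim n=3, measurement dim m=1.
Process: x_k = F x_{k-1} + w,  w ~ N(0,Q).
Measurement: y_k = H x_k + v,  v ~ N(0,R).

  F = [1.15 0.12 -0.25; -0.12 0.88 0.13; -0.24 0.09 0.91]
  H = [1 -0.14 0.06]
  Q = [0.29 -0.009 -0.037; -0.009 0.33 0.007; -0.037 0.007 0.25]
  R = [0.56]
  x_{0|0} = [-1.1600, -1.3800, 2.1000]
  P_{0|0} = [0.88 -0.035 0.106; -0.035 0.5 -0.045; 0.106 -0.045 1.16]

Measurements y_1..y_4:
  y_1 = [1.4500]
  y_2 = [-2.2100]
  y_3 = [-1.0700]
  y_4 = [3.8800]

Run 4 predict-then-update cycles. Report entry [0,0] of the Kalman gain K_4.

step 1: x^-=[-2.0246, -0.8022, 2.0652]  P^-=[1.4656 -0.1220 -0.4276; -0.1220 0.7433 0.1655; -0.4276 0.1655 1.2132]  S=[2.0246]  K=[0.7197; -0.1068; -0.1867]  nu=[3.2384]  x^+=[0.3059, -1.1479, 1.4606]  P^+=[0.4170 0.0335 -0.1556; 0.0335 0.7202 0.1251; -0.1556 0.1251 1.1426]
step 2: x^-=[-0.1511, -0.8570, 1.1524]  P^-=[1.0145 -0.0477 -0.5631; -0.0477 0.9394 0.3273; -0.5631 0.3273 1.3131]  S=[1.5379]  K=[0.6420; -0.1038; -0.3447]  nu=[-2.2480]  x^+=[-1.5944, -0.6238, 1.9273]  P^+=[0.3806 0.0548 -0.2227; 0.0548 0.9229 0.2723; -0.2227 0.2723 1.1303]
step 3: x^-=[-2.3902, -0.1070, 2.0803]  P^-=[1.0041 -0.0418 -0.6080; -0.0418 1.1269 0.4651; -0.6080 0.4651 1.3549]  S=[1.5220]  K=[0.6396; -0.1128; -0.3888]  nu=[1.1804]  x^+=[-1.6352, -0.2402, 1.6214]  P^+=[0.3815 0.0680 -0.2295; 0.0680 1.1076 0.3984; -0.2295 0.3984 1.1248]
step 4: x^-=[-2.3147, 0.1956, 1.8463]  P^-=[1.0075 -0.0360 -0.6005; -0.0360 1.2962 0.5796; -0.6005 0.5796 1.3750]  S=[1.5262]  K=[0.6399; -0.1197; -0.3926]  nu=[6.1113]  x^+=[1.5957, -0.5360, -0.5529]  P^+=[0.3827 0.0809 -0.2171; 0.0809 1.2743 0.5078; -0.2171 0.5078 1.1398]

K[0,0] = 0.6399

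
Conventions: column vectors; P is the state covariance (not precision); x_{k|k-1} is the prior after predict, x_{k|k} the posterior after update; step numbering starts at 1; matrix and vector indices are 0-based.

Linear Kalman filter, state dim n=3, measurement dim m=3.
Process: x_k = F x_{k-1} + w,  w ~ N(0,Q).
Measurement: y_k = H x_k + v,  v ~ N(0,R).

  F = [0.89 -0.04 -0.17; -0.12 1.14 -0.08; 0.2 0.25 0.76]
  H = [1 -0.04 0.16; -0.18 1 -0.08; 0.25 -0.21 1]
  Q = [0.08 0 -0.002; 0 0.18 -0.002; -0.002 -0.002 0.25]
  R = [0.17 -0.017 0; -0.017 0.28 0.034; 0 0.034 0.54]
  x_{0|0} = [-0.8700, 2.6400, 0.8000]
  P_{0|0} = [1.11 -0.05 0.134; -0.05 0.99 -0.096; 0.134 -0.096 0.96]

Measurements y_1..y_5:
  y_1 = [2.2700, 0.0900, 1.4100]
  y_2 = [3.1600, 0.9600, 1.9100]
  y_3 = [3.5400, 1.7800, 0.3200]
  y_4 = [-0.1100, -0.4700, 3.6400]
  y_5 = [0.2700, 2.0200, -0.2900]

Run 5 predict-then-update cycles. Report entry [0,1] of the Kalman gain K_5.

K[0,1] = -0.0211

step 1: x^-=[-1.0159, 3.0500, 1.0940]  P^-=[0.9503 -0.1901 0.1440; -0.1901 1.5225 0.0896; 0.1440 0.0896 0.9100]  S=[1.2061 -0.4531 0.5810; -0.4531 1.8974 -0.3937; 0.5810 -0.3937 1.6309]  K=[0.8295 -0.0063 -0.0386; 0.1266 0.8445 -0.0115; -0.0074 0.1178 0.5996]  nu=[3.2329, -3.0553, 1.2105]  x^+=[1.6383, 0.8650, 1.4358]  P^+=[0.1505 0.0053 -0.0576; 0.0053 0.2406 0.0717; -0.0576 0.0717 0.3572]
step 2: x^-=[1.1794, 0.6746, 1.6351]  P^-=[0.2280 -0.0275 -0.0648; -0.0275 0.4815 0.1092; -0.0648 0.1092 0.4877]  S=[0.3913 -0.0864 0.0697; -0.0864 0.7626 -0.0003; 0.0697 -0.0003 0.9878]  K=[0.5620 -0.0195 -0.0417; 0.0656 0.6339 -0.0032; -0.0359 0.1034 0.4567]  nu=[1.7460, 0.6285, 0.1217]  x^+=[2.1434, 1.1871, 1.6931]  P^+=[0.1037 -0.0017 -0.0495; -0.0017 0.1806 0.0582; -0.0495 0.0582 0.2747]
step 3: x^-=[1.5723, 0.9607, 2.0122]  P^-=[0.1863 -0.0259 -0.0572; -0.0259 0.4069 0.0845; -0.0572 0.0845 0.4310]  S=[0.3506 -0.0784 0.0589; -0.0784 0.6898 -0.0044; 0.0589 -0.0044 0.9392]  K=[0.5095 -0.0218 -0.0376; 0.0522 0.5927 -0.0084; -0.0285 0.0869 0.4270]  nu=[1.6841, 1.2633, -1.8835]  x^+=[2.4737, 1.8131, 1.2698]  P^+=[0.0941 -0.0027 -0.0452; -0.0027 0.1684 0.0517; -0.0452 0.0517 0.2557]
step 4: x^-=[1.9132, 1.6686, 1.9131]  P^-=[0.1768 -0.0246 -0.0533; -0.0246 0.3923 0.0762; -0.0533 0.0762 0.4176]  S=[0.3420 -0.0764 0.0586; -0.0764 0.6758 -0.0087; 0.0586 -0.0087 0.9298]  K=[0.4961 -0.0215 -0.0358; 0.0501 0.5835 -0.0110; -0.0235 0.0803 0.4198]  nu=[-2.2626, -1.6411, 1.5990]  x^+=[0.7690, 0.5801, 2.5058]  P^+=[0.0916 -0.0027 -0.0435; -0.0027 0.1656 0.0494; -0.0435 0.0494 0.2506]
step 5: x^-=[0.2352, 0.3685, 2.2032]  P^-=[0.1741 -0.0239 -0.0519; -0.0239 0.3891 0.0737; -0.0519 0.0737 0.4141]  S=[0.3396 -0.0756 0.0589; -0.0756 0.6727 -0.0102; 0.0589 -0.0102 0.9277]  K=[0.4922 -0.0211 -0.0351; 0.0501 0.5815 -0.0118; -0.0214 0.0781 0.4179]  nu=[-0.3030, 1.8701, -2.4746]  x^+=[0.1334, 1.4700, 1.3217]  P^+=[0.0908 -0.0026 -0.0429; -0.0026 0.1650 0.0487; -0.0429 0.0487 0.2493]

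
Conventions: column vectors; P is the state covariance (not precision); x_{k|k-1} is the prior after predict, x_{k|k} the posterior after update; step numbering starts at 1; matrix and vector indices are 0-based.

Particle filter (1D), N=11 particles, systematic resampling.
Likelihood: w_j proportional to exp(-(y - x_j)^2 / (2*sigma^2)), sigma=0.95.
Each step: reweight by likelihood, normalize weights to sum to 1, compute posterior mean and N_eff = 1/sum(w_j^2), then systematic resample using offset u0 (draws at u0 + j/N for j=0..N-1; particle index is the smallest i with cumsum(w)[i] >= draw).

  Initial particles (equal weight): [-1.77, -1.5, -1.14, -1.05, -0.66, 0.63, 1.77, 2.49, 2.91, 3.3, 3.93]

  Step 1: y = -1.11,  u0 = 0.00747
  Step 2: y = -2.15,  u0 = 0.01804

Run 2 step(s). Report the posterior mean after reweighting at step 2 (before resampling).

post_mean = -1.3418

step 1: w=[0.1639, 0.1917, 0.2085, 0.2082, 0.1865, 0.0390, 0.0021, 0.0002, 0.0000, 0.0000, 0.0000]  mean=-1.1282  Neff=5.3559  idx=[0, 0, 1, 1, 2, 2, 2, 3, 3, 4, 4]
step 2: w=[0.1369, 0.1369, 0.1174, 0.1174, 0.0843, 0.0843, 0.0843, 0.0759, 0.0759, 0.0434, 0.0434]  mean=-1.3418  Neff=9.8375  idx=[0, 0, 1, 2, 2, 3, 4, 5, 6, 7, 9]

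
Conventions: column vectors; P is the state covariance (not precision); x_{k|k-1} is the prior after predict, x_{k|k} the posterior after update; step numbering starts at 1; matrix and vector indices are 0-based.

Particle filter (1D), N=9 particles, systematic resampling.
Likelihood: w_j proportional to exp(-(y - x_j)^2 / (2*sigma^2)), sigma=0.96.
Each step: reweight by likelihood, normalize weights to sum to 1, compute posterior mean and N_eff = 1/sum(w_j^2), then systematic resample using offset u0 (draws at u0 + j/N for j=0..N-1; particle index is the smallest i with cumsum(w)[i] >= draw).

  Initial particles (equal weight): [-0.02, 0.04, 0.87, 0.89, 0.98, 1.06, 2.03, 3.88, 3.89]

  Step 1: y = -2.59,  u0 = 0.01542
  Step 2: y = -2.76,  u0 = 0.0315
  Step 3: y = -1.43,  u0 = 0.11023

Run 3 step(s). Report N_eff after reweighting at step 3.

N_eff = 8.9830

step 1: w=[0.4972, 0.4198, 0.0270, 0.0251, 0.0178, 0.0130, 0.0002, 0.0000, 0.0000]  mean=0.0842  Neff=2.3516  idx=[0, 0, 0, 0, 0, 1, 1, 1, 1]
step 2: w=[0.1199, 0.1199, 0.1199, 0.1199, 0.1199, 0.1001, 0.1001, 0.1001, 0.1001]  mean=0.0040  Neff=8.9301  idx=[0, 1, 2, 3, 3, 4, 5, 7, 8]
step 3: w=[0.1145, 0.1145, 0.1145, 0.1145, 0.1145, 0.1145, 0.1043, 0.1043, 0.1043]  mean=-0.0012  Neff=8.9830  idx=[0, 1, 2, 3, 4, 5, 6, 7, 8]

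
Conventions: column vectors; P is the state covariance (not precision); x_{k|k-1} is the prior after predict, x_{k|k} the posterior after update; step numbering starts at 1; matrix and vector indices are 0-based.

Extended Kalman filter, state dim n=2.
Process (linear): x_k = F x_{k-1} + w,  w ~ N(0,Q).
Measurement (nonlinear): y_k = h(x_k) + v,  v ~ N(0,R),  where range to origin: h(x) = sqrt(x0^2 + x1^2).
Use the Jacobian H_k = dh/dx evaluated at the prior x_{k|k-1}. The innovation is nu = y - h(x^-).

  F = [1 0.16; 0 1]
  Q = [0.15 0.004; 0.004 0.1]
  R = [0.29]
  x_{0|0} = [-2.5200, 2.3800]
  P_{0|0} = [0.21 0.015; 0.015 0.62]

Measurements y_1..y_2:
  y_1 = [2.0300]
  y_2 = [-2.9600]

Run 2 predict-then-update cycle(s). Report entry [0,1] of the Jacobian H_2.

step 1: x^-=[-2.1392, 2.3800]  P^-=[0.3807 0.1182; 0.1182 0.7200]  H_jac=[-0.6685 0.7437]  S=[0.7408]  K=[-0.2248; 0.6162]  nu=[-1.1701]  x^+=[-1.8761, 1.6590]  P^+=[0.3432 0.2208; 0.2208 0.4387]
step 2: x^-=[-1.6107, 1.6590]  P^-=[0.5751 0.2950; 0.2950 0.5387]  H_jac=[-0.6966 0.7175]  S=[0.5515]  K=[-0.3426; 0.3283]  nu=[-5.2723]  x^+=[0.1955, -0.0716]  P^+=[0.5104 0.3570; 0.3570 0.4793]

H_jac[0,1] = 0.7175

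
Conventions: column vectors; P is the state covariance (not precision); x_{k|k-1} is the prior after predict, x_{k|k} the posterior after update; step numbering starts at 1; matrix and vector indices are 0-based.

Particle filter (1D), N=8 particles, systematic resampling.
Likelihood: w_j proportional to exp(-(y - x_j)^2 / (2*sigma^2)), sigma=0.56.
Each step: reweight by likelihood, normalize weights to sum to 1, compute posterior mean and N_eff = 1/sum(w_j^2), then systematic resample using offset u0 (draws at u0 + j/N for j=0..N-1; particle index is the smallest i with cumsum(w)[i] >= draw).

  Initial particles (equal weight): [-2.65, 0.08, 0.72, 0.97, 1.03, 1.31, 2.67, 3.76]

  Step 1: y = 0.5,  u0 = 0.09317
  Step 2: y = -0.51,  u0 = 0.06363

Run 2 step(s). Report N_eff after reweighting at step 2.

N_eff = 2.9296

step 1: w=[0.0000, 0.2237, 0.2743, 0.2084, 0.1894, 0.1041, 0.0002, 0.0000]  mean=0.7494  Neff=4.6425  idx=[1, 1, 2, 2, 3, 4, 4, 5]
step 2: w=[0.4076, 0.4076, 0.0636, 0.0636, 0.0216, 0.0162, 0.0162, 0.0036]  mean=0.2159  Neff=2.9296  idx=[0, 0, 0, 1, 1, 1, 1, 3]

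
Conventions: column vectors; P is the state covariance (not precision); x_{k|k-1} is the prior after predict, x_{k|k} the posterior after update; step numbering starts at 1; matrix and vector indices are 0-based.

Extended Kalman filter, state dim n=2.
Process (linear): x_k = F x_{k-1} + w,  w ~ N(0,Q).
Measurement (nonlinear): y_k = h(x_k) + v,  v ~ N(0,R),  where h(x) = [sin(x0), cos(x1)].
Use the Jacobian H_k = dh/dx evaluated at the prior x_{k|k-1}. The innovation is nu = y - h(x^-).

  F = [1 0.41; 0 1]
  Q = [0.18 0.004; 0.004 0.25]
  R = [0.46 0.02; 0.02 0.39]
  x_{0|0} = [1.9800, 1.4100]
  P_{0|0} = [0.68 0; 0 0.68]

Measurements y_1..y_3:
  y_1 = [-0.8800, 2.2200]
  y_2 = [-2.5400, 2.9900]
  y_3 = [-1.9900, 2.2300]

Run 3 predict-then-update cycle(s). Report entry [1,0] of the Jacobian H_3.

H_jac[1,0] = 0.0000

step 1: x^-=[2.5581, 1.4100]  P^-=[0.9743 0.2828; 0.2828 0.9300]  H_jac=[-0.8345 0.0000; 0.0000 -0.9871]  S=[1.1386 0.2530; 0.2530 1.2962]  K=[-0.6965 -0.0794; -0.0522 -0.6981]  nu=[-1.4309, 2.0599]  x^+=[3.3911, 0.0467]  P^+=[0.3858 0.0455; 0.0455 0.2769]
step 2: x^-=[3.4103, 0.0467]  P^-=[0.6497 0.1630; 0.1630 0.5269]  H_jac=[-0.9641 0.0000; 0.0000 -0.0467]  S=[1.0639 0.0273; 0.0273 0.3912]  K=[-0.5893 0.0217; -0.1464 -0.0527]  nu=[-2.2745, 1.9911]  x^+=[4.7939, 0.2747]  P^+=[0.2807 0.0709; 0.0709 0.5026]
step 3: x^-=[4.9065, 0.2747]  P^-=[0.6034 0.2810; 0.2810 0.7526]  H_jac=[0.1929 0.0000; 0.0000 -0.2713]  S=[0.4825 0.0053; 0.0053 0.4454]  K=[0.2432 -0.1740; 0.1174 -0.4598]  nu=[-1.0088, 1.2675]  x^+=[4.4406, -0.4265]  P^+=[0.5618 0.2323; 0.2323 0.6523]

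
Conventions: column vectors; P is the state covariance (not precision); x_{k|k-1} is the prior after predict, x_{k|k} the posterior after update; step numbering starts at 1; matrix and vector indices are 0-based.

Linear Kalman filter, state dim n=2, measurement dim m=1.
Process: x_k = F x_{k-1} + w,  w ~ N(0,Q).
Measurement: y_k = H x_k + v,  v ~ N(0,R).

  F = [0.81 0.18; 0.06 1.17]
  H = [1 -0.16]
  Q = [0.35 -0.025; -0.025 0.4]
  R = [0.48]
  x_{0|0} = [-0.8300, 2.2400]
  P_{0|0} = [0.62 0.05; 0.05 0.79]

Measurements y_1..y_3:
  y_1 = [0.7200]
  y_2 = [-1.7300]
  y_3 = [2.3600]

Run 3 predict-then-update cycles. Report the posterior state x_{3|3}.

step 1: x^-=[-0.2691, 2.5710]  P^-=[0.7970 0.2194; 0.2194 1.4907]  S=[1.2449]  K=[0.6120; -0.0153]  nu=[1.4005]  x^+=[0.5879, 2.5495]  P^+=[0.3307 0.2311; 0.2311 1.4904]
step 2: x^-=[0.9352, 3.0182]  P^-=[0.6827 0.5265; 0.5265 2.4738]  S=[1.0575]  K=[0.5659; 0.1235]  nu=[-2.1822]  x^+=[-0.2997, 2.7486]  P^+=[0.3440 0.4525; 0.4525 2.4577]
step 3: x^-=[0.2520, 3.1979]  P^-=[0.7873 0.9431; 0.9431 3.8291]  S=[1.0635]  K=[0.5984; 0.3107]  nu=[2.6197]  x^+=[1.8196, 4.0118]  P^+=[0.4065 0.7454; 0.7454 3.7265]

x_post = [1.8196, 4.0118]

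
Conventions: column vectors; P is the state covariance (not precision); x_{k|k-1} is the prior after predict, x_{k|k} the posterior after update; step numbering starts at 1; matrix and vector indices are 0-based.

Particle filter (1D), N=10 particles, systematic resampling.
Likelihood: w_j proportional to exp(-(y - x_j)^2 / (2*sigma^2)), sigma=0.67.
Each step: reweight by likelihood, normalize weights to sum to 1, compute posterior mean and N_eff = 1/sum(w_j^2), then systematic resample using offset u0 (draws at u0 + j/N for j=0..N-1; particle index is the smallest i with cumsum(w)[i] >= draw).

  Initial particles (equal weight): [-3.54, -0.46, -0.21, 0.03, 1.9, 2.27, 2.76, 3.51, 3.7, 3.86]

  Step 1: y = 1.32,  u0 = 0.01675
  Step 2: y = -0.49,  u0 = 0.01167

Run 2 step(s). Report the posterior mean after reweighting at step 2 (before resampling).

post_mean = -0.2400

step 1: w=[0.0000, 0.0207, 0.0519, 0.1104, 0.4842, 0.2577, 0.0699, 0.0034, 0.0013, 0.0005]  mean=1.6996  Neff=3.1144  idx=[1, 3, 4, 4, 4, 4, 4, 5, 5, 5]
step 2: w=[0.5714, 0.4233, 0.0010, 0.0010, 0.0010, 0.0010, 0.0010, 0.0001, 0.0001, 0.0001]  mean=-0.2400  Neff=1.9774  idx=[0, 0, 0, 0, 0, 0, 1, 1, 1, 1]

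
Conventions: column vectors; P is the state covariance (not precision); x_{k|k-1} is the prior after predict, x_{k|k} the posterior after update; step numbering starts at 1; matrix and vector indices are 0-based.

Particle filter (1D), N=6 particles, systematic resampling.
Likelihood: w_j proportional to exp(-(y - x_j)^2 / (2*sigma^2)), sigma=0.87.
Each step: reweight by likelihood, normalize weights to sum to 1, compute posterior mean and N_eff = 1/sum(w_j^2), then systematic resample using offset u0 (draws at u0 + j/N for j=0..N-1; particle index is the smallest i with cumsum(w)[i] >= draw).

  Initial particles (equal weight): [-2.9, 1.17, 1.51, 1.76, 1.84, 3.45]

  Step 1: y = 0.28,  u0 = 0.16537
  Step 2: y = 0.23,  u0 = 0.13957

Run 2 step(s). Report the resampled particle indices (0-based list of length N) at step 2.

step 1: w=[0.0009, 0.4236, 0.2631, 0.1682, 0.1432, 0.0009]  mean=1.4531  Neff=3.3615  idx=[1, 1, 2, 2, 3, 4]
step 2: w=[0.2551, 0.2551, 0.1549, 0.1549, 0.0974, 0.0825]  mean=1.3881  Neff=5.1425  idx=[0, 1, 1, 2, 3, 5]

resampled_idx = [0, 1, 1, 2, 3, 5]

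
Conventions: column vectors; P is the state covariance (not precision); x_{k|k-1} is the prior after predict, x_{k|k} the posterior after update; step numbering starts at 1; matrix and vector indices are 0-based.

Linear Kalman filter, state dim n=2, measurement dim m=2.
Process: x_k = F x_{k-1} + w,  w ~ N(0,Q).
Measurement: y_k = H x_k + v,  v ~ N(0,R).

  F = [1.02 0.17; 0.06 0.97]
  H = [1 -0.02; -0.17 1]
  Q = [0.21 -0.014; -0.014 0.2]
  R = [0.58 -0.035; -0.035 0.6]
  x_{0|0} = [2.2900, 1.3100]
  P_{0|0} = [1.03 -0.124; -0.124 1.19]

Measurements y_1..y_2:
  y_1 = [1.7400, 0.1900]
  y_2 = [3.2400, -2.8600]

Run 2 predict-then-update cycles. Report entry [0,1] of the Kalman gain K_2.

step 1: x^-=[2.5585, 1.4081]  P^-=[1.2730 0.1213; 0.1213 1.3089]  S=[1.8487 -0.1559; -0.1559 1.9045]  K=[0.6878 0.0064; 0.1092 0.6854]  nu=[-0.7903, -0.7832]  x^+=[2.0099, 0.7850]  P^+=[0.3997 0.0477; 0.0477 0.4155]
step 2: x^-=[2.1835, 0.8820]  P^-=[0.6544 0.1266; 0.1266 0.5980]  S=[1.2295 -0.0311; -0.0311 1.1738]  K=[0.5308 0.0272; 0.1058 0.4939]  nu=[1.0741, -3.3708]  x^+=[2.6620, -0.6691]  P^+=[0.3079 0.0501; 0.0501 0.3011]

K[0,1] = 0.0272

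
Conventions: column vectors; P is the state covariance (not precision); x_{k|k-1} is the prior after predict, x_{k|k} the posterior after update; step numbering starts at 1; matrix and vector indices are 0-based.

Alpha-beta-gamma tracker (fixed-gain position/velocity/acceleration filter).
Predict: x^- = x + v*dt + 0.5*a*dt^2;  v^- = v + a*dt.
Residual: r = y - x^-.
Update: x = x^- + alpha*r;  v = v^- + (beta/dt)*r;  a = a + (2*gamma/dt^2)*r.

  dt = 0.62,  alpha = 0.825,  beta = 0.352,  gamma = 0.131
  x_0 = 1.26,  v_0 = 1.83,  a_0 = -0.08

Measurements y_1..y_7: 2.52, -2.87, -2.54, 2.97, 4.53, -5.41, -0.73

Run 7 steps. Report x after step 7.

x_post = -1.4604

step 1: x_pred=2.3792  r=0.1408  x^+=2.4954  v^+=1.8603  a^+=0.0160
step 2: x_pred=3.6518  r=-6.5218  x^+=-1.7287  v^+=-1.8325  a^+=-4.4292
step 3: x_pred=-3.7161  r=1.1761  x^+=-2.7458  v^+=-3.9109  a^+=-3.6276
step 4: x_pred=-5.8678  r=8.8378  x^+=1.4234  v^+=-1.1424  a^+=2.3961
step 5: x_pred=1.1756  r=3.3544  x^+=3.9430  v^+=2.2476  a^+=4.6824
step 6: x_pred=6.2364  r=-11.6464  x^+=-3.3719  v^+=-1.4615  a^+=-3.2556
step 7: x_pred=-4.9037  r=4.1737  x^+=-1.4604  v^+=-1.1104  a^+=-0.4109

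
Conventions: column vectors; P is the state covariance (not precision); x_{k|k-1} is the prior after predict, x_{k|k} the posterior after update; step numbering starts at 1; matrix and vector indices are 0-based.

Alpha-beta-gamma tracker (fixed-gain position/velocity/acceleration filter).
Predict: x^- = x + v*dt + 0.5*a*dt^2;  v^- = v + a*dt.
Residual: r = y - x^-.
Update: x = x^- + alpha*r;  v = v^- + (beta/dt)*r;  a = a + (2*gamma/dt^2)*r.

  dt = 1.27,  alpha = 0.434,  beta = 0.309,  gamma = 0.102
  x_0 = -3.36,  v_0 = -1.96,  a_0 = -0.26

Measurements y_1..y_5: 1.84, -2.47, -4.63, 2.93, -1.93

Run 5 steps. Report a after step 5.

a_post = 0.1432

step 1: x_pred=-6.0589  r=7.8989  x^+=-2.6308  v^+=-0.3683  a^+=0.7391
step 2: x_pred=-2.5026  r=0.0326  x^+=-2.4884  v^+=0.5782  a^+=0.7432
step 3: x_pred=-1.1548  r=-3.4752  x^+=-2.6630  v^+=0.6765  a^+=0.3036
step 4: x_pred=-1.5591  r=4.4891  x^+=0.3892  v^+=2.1543  a^+=0.8714
step 5: x_pred=3.8279  r=-5.7579  x^+=1.3290  v^+=1.8601  a^+=0.1432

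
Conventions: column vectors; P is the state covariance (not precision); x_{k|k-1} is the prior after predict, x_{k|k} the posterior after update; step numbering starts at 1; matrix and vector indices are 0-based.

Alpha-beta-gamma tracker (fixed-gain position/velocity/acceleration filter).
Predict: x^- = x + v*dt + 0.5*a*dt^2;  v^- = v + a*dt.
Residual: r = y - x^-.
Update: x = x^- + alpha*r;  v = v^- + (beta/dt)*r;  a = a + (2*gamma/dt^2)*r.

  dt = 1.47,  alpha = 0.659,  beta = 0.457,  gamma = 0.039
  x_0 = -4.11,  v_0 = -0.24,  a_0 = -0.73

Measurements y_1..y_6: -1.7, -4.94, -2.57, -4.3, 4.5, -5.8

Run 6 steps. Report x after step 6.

x_post = -2.6566

step 1: x_pred=-5.2515  r=3.5515  x^+=-2.9111  v^+=-0.2090  a^+=-0.6018
step 2: x_pred=-3.8685  r=-1.0715  x^+=-4.5746  v^+=-1.4267  a^+=-0.6405
step 3: x_pred=-7.3639  r=4.7939  x^+=-4.2047  v^+=-0.8779  a^+=-0.4674
step 4: x_pred=-6.0003  r=1.7003  x^+=-4.8798  v^+=-1.0364  a^+=-0.4061
step 5: x_pred=-6.8421  r=11.3421  x^+=0.6323  v^+=1.8927  a^+=0.0033
step 6: x_pred=3.4183  r=-9.2183  x^+=-2.6566  v^+=-0.9682  a^+=-0.3294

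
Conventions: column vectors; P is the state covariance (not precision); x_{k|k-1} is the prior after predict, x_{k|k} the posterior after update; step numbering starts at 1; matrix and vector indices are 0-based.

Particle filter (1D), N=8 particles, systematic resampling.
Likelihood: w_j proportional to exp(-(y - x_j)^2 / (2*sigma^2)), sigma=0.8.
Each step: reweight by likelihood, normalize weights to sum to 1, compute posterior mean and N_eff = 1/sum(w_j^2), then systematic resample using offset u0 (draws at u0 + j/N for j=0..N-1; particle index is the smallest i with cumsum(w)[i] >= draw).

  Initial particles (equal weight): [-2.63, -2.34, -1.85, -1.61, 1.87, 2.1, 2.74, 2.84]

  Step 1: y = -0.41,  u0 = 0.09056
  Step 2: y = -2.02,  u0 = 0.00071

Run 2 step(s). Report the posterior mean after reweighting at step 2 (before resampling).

post_mean = -1.7890

step 1: w=[0.0341, 0.0874, 0.3174, 0.5207, 0.0276, 0.0117, 0.0007, 0.0004]  mean=-1.6404  Neff=2.6208  idx=[1, 2, 2, 3, 3, 3, 3, 4]
step 2: w=[0.1445, 0.1531, 0.1531, 0.1373, 0.1373, 0.1373, 0.1373, 0.0000]  mean=-1.7890  Neff=6.9836  idx=[0, 0, 1, 2, 3, 4, 5, 6]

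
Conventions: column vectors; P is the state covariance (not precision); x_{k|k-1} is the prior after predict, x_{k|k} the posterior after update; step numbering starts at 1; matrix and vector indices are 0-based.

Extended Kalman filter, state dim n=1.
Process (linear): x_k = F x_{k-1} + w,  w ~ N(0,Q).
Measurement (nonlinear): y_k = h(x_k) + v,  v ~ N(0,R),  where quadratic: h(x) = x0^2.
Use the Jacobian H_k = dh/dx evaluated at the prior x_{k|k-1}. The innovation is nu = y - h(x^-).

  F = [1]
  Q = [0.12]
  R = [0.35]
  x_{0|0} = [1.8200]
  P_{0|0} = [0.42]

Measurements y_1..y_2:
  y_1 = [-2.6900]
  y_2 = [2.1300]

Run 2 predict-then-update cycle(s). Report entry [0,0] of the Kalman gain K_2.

step 1: x^-=[1.8200]  P^-=[0.5400]  H_jac=[3.6400]  S=[7.5048]  K=[0.2619]  nu=[-6.0024]  x^+=[0.2479]  P^+=[0.0252]
step 2: x^-=[0.2479]  P^-=[0.1452]  H_jac=[0.4958]  S=[0.3857]  K=[0.1866]  nu=[2.0685]  x^+=[0.6339]  P^+=[0.1318]

K[0,0] = 0.1866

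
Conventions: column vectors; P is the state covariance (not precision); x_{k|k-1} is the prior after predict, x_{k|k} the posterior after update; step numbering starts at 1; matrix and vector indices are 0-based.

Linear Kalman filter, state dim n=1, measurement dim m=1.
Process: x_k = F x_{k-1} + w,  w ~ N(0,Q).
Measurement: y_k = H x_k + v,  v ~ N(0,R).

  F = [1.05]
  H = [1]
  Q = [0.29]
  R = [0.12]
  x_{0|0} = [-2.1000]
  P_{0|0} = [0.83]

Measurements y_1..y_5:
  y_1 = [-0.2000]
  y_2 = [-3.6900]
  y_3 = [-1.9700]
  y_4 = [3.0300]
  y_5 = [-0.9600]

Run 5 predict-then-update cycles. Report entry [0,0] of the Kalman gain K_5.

K[0,0] = 0.7653

step 1: x^-=[-2.2050]  P^-=[1.2051]  S=[1.3251]  K=[0.9094]  nu=[2.0050]  x^+=[-0.3816]  P^+=[0.1091]
step 2: x^-=[-0.4007]  P^-=[0.4103]  S=[0.5303]  K=[0.7737]  nu=[-3.2893]  x^+=[-2.9457]  P^+=[0.0928]
step 3: x^-=[-3.0930]  P^-=[0.3924]  S=[0.5124]  K=[0.7658]  nu=[1.1230]  x^+=[-2.2330]  P^+=[0.0919]
step 4: x^-=[-2.3447]  P^-=[0.3913]  S=[0.5113]  K=[0.7653]  nu=[5.3747]  x^+=[1.7686]  P^+=[0.0918]
step 5: x^-=[1.8571]  P^-=[0.3913]  S=[0.5113]  K=[0.7653]  nu=[-2.8171]  x^+=[-0.2988]  P^+=[0.0918]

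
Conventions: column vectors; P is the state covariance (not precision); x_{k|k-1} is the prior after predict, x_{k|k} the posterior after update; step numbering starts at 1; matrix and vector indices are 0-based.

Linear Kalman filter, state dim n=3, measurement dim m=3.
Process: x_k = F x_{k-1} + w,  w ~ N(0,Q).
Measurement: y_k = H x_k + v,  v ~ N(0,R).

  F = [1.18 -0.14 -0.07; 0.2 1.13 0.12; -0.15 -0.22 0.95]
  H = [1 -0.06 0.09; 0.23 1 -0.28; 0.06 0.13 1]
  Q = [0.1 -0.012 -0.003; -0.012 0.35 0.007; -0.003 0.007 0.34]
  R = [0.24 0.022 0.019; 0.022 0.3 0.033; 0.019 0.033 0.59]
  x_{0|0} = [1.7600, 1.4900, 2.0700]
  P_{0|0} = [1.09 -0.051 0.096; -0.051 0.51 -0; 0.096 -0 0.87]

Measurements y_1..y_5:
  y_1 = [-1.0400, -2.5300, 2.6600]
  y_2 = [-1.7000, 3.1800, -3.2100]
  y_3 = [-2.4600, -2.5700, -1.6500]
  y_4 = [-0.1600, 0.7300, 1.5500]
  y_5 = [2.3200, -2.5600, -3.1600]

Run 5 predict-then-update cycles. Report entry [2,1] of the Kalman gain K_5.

K[2,1] = -0.1301

step 1: x^-=[1.7233, 2.2841, 1.3747]  P^-=[1.6330 0.1029 -0.1173; 0.1029 1.0389 -0.0259; -0.1173 -0.0259 1.1437]  S=[1.8528 0.4356 0.1081; 0.4356 1.5919 -0.1703; 0.1081 -0.1703 1.7379]  K=[0.8559 0.0818 -0.0487; -0.1600 0.7317 0.1480; -0.0053 -0.1648 0.6363]  nu=[-2.7500, -4.8255, 0.8850]  x^+=[-1.0683, -0.6756, 2.7478]  P^+=[0.2075 -0.0117 -0.0207; -0.0117 0.2452 0.0773; -0.0207 0.0773 0.3610]
step 2: x^-=[-1.3584, -0.6473, 2.9193]  P^-=[0.4042 -0.0302 -0.0858; -0.0302 0.6913 0.0608; -0.0858 0.0608 0.6552]  S=[0.6396 0.0559 0.0038; 0.0559 1.0271 -0.0174; 0.0038 -0.0174 1.2634]  K=[0.6188 0.0499 -0.0530; -0.1621 0.6607 0.1274; -0.0396 -0.1276 0.5191]  nu=[-0.6432, 4.9571, -5.9636]  x^+=[-1.1928, 1.9719, -0.7840]  P^+=[0.1500 -0.0147 -0.0250; -0.0147 0.2207 0.0661; -0.0250 0.0661 0.2942]
step 3: x^-=[-1.6287, 1.8956, -0.9997]  P^-=[0.3248 -0.0426 -0.0748; -0.0426 0.6522 0.0492; -0.0748 0.0492 0.5981]  S=[0.5631 0.0251 0.0042; 0.0251 0.9787 -0.0176; 0.0042 -0.0176 1.2035]  K=[0.5681 0.0387 -0.0520; -0.1672 0.6487 0.1193; -0.0405 -0.1285 0.4969]  nu=[-0.6275, -4.3709, -0.7990]  x^+=[-2.1127, -0.9301, -0.8098]  P^+=[0.1375 -0.0162 -0.0248; -0.0162 0.2158 0.0615; -0.0248 0.0615 0.2816]
step 4: x^-=[-2.3060, -1.5708, -0.2478]  P^-=[0.3077 -0.0462 -0.0708; -0.0462 0.6433 0.0449; -0.0708 0.0449 0.5880]  S=[0.5470 0.0169 0.0061; 0.0169 0.9684 -0.0197; 0.0061 -0.0197 1.1924]  K=[0.5553 0.0351 -0.0512; -0.1690 0.6457 0.1170; -0.0392 -0.1297 0.4925]  nu=[2.0741, 2.7618, 2.1403]  x^+=[-1.1671, 0.1125, 0.3668]  P^+=[0.1343 -0.0167 -0.0244; -0.0167 0.2146 0.0603; -0.0244 0.0603 0.2792]
step 5: x^-=[-1.4186, -0.0622, 0.4988]  P^-=[0.3032 -0.0473 -0.0694; -0.0473 0.6410 0.0439; -0.0694 0.0439 0.5860]  S=[0.5430 0.0146 0.0070; 0.0146 0.9656 -0.0203; 0.0070 -0.0203 1.1903]  K=[0.5519 0.0340 -0.0509; -0.1694 0.6449 0.1165; -0.0385 -0.1301 0.4916]  nu=[3.6900, -2.0318, -3.5656]  x^+=[0.7303, -2.4132, -1.1319]  P^+=[0.1334 -0.0168 -0.0242; -0.0168 0.2142 0.0600; -0.0242 0.0600 0.2787]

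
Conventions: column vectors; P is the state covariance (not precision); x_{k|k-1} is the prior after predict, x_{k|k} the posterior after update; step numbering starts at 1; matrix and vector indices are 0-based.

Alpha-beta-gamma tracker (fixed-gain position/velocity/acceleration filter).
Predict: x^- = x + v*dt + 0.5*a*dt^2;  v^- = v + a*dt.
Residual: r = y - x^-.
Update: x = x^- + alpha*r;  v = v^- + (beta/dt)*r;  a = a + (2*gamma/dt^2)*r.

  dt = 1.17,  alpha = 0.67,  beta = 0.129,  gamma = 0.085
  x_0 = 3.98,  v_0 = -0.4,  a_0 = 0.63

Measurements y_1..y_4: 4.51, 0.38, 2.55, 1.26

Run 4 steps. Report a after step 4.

a_post = -0.2316

step 1: x_pred=3.9432  r=0.5668  x^+=4.3230  v^+=0.3996  a^+=0.7004
step 2: x_pred=5.2699  r=-4.8899  x^+=1.9937  v^+=0.6799  a^+=0.0931
step 3: x_pred=2.8529  r=-0.3029  x^+=2.6500  v^+=0.7555  a^+=0.0555
step 4: x_pred=3.5719  r=-2.3119  x^+=2.0229  v^+=0.5655  a^+=-0.2316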